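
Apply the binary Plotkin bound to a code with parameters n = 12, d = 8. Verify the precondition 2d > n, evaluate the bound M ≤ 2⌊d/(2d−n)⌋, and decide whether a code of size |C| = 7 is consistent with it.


Plotkin bound M ≤ 4; given |C| = 7 > bound (violated).

Check applicability: 2d = 16, n = 12.
2d − n = 4 > 0, so Plotkin applies.
Compute d/(2d−n) = 8/4 ≈ 2.0000.
⌊d/(2d−n)⌋ = 2.
Plotkin bound: M ≤ 2·2 = 4.
Given |C| = 7, check: VIOLATED.
This |C| is above the Plotkin bound, so no binary code with n = 12, d = 8 and 7 codewords exists.


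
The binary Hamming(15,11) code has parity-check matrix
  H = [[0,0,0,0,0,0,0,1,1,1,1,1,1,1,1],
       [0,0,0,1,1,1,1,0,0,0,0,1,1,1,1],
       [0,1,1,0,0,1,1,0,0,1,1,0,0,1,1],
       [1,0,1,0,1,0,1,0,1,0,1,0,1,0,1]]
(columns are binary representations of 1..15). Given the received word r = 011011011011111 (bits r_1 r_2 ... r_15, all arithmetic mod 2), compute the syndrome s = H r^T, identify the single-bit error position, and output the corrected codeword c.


s = (1, 0, 0, 0)^T, error position = 8, corrected codeword c = 011011001011111

Compute s = H r^T mod 2 one row at a time:
  s_1 = 1 + 1 + 0 + 1 + 1 + 1 + 1 + 1 = 7 ≡ 1 (mod 2).
  s_2 = 0 + 1 + 1 + 0 + 1 + 1 + 1 + 1 = 6 ≡ 0 (mod 2).
  s_3 = 1 + 1 + 1 + 0 + 0 + 1 + 1 + 1 = 6 ≡ 0 (mod 2).
  s_4 = 0 + 1 + 1 + 0 + 1 + 1 + 1 + 1 = 6 ≡ 0 (mod 2).
s = (1, 0, 0, 0)^T — this equals column 8 of H (binary 1000), so error is at position 8.
Correct: flip bit 8 of r = 011011011011111 to get c = 011011001011111.


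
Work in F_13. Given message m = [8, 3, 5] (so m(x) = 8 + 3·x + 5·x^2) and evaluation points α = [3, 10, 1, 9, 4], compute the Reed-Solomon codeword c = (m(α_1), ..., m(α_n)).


c = [10, 5, 3, 11, 9]

Message polynomial: m(x) = 8 + 3·x + 5·x^2 (mod 13).
For each evaluation point α_i, compute m(α_i) mod 13:
  α_1 = 3: Horner steps 5 → 5 → 10, so m(3) = 10.
  α_2 = 10: Horner steps 5 → 1 → 5, so m(10) = 5.
  α_3 = 1: Horner steps 5 → 8 → 3, so m(1) = 3.
  α_4 = 9: Horner steps 5 → 9 → 11, so m(9) = 11.
  α_5 = 4: Horner steps 5 → 10 → 9, so m(4) = 9.
Codeword c = [10, 5, 3, 11, 9] ∈ F_13^5.


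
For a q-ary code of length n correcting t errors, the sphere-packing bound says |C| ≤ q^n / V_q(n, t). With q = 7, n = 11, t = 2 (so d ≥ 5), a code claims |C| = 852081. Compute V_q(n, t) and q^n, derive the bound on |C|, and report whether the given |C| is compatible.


V_q(n, t) = 2047, q^n = 1977326743, Hamming bound = 965963, |C| = 852081 ≤ bound (satisfied).

Step 1: Compute V_q(n, t) = Σ_{j=0}^2 C(n, j) (q−1)^j.
  j = 0: C(11,0)·(6)^0 = 1·1 = 1.
  j = 1: C(11,1)·(6)^1 = 11·6 = 66.
  j = 2: C(11,2)·(6)^2 = 55·36 = 1980.
  V_q(n, t) = 1 + 66 + 1980 = 2047.
Step 2: q^n = 7^11 = 1977326743.
Step 3: Hamming bound ⌊q^n / V_q(n,t)⌋ = ⌊1977326743/2047⌋ = 965963.
Step 4: Compare |C| = 852081 to 965963: satisfied.
The claimed |C| lies below the Hamming bound.


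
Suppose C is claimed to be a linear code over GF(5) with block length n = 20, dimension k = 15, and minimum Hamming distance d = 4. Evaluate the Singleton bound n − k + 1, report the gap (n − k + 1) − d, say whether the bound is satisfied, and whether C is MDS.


Singleton RHS = n − k + 1 = 6, slack = 2, bound satisfied, not MDS.

Singleton bound: d ≤ n − k + 1.
Here n = 20, k = 15, so n − k + 1 = 6.
Given d = 4, check d ≤ 6: YES.
Slack = (n − k + 1) − d = 2.
The code is NOT MDS (slack = 2 > 0).
Description: the claimed parameters are [20, 15, 4]_5; such a code would be non-MDS.


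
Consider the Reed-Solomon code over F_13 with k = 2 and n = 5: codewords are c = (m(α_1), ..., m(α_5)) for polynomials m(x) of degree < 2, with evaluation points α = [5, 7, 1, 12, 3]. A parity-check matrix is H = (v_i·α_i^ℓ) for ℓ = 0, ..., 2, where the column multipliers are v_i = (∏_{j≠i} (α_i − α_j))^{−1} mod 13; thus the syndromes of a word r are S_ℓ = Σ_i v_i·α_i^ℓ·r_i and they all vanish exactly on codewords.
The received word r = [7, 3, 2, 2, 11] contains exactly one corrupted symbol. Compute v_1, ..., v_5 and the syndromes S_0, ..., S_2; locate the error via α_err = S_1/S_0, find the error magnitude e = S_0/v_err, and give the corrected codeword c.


S = (5, 8, 5), error at position 4, error magnitude e = 9, c = [7, 3, 2, 6, 11].

Step 1: column multipliers v_i = (∏_{j≠i}(α_i − α_j))^{−1} mod 13.
  i = 1 (α = 5): (5−7)(5−1)(5−12)(5−3) = (−2)·4·(−7)·2 = 112 ≡ 8, so v_1 = 8^{−1} = 5 (mod 13).
  i = 2 (α = 7): (7−5)(7−1)(7−12)(7−3) = 2·6·(−5)·4 = −240 ≡ 7, so v_2 = 7^{−1} = 2 (mod 13).
  i = 3 (α = 1): (1−5)(1−7)(1−12)(1−3) = (−4)·(−6)·(−11)·(−2) = 528 ≡ 8, so v_3 = 8^{−1} = 5 (mod 13).
  i = 4 (α = 12): (12−5)(12−7)(12−1)(12−3) = 7·5·11·9 = 3465 ≡ 7, so v_4 = 7^{−1} = 2 (mod 13).
  i = 5 (α = 3): (3−5)(3−7)(3−1)(3−12) = (−2)·(−4)·2·(−9) = −144 ≡ 12, so v_5 = 12^{−1} = 12 (mod 13).
  v = [5, 2, 5, 2, 12].
Step 2: syndromes of r = [7, 3, 2, 2, 11] (all sums mod 13).
  S_0 = Σ v_i r_i = 5·7 + 2·3 + 5·2 + 2·2 + 12·11 = 187 ≡ 5.
  S_1 = Σ v_i α_i r_i = 5·5·7 + 2·7·3 + 5·1·2 + 2·12·2 + 12·3·11 = 671 ≡ 8.
  α_i^2 mod 13 = [12, 10, 1, 1, 9].
  S_2 = Σ v_i α_i^2 r_i = 5·12·7 + 2·10·3 + 5·1·2 + 2·1·2 + 12·9·11 = 1682 ≡ 5.
  S = (5, 8, 5) ≠ 0, so r is not a codeword (an error is present).
Step 3: locate the error. For a single error e at position i, S_ℓ = v_i·e·α_i^ℓ, so α_err = S_1/S_0.
  S_0^{−1} = 5^{−1} = 8 (mod 13), so α_err = 8·8 = 64 ≡ 12 = α_4. Error position i = 4.
  Consistency check: S_2/S_1 = 5·5 = 25 ≡ 12 = α_err ✓ (single-error assumption holds).
Step 4: error magnitude e = S_0/v_4 = S_0·∏_{j≠4}(α_4 − α_j) = 5·7 = 35 ≡ 9 (mod 13).
Step 5: correct position 4: c_4 = r_4 − e = 2 − 9 ≡ 6 (mod 13). Hence c = [7, 3, 2, 6, 11].
  Check: interpolating c through the α_i gives m(x) = 4 + 11·x (degree < 2) with m(α_i) = c_i for every i, so c is indeed a codeword.


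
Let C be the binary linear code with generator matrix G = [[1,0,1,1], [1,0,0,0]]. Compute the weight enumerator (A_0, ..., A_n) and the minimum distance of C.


Weight distribution: A_0 = 1, A_1 = 1, A_2 = 1, A_3 = 1. Minimum distance d = 1.

Enumerate all 2^2 = 4 messages m ∈ F_2^2.
For each, compute codeword c = mG in F_2^4, then tally its weight.
  m = 00 → c = 0000, weight = 0.
  m = 10 → c = 1011, weight = 3.
  m = 01 → c = 1000, weight = 1.
  m = 11 → c = 0011, weight = 2.
Tally weights:
  weight 0: 1 codewords.
  weight 1: 1 codewords.
  weight 2: 1 codewords.
  weight 3: 1 codewords.
Minimum distance d = smallest w > 0 with A_w > 0 = 1.
Sanity: Σ A_w = 4 = 2^2 = 4 ✓.


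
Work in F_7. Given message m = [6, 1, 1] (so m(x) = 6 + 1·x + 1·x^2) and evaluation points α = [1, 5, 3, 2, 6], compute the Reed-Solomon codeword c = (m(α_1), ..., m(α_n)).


c = [1, 1, 4, 5, 6]

Message polynomial: m(x) = 6 + 1·x + 1·x^2 (mod 7).
For each evaluation point α_i, compute m(α_i) mod 7:
  α_1 = 1: Horner steps 1 → 2 → 1, so m(1) = 1.
  α_2 = 5: Horner steps 1 → 6 → 1, so m(5) = 1.
  α_3 = 3: Horner steps 1 → 4 → 4, so m(3) = 4.
  α_4 = 2: Horner steps 1 → 3 → 5, so m(2) = 5.
  α_5 = 6: Horner steps 1 → 0 → 6, so m(6) = 6.
Codeword c = [1, 1, 4, 5, 6] ∈ F_7^5.


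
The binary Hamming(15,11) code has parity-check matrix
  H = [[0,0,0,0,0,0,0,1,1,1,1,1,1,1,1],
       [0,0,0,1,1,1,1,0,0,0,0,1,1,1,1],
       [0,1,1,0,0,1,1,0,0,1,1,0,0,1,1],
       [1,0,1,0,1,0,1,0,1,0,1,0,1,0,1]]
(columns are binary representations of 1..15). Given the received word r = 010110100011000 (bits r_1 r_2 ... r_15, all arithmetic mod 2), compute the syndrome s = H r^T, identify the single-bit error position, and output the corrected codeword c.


s = (0, 0, 1, 1)^T, error position = 3, corrected codeword c = 011110100011000

Compute s = H r^T mod 2 one row at a time:
  s_1 = 0 + 0 + 0 + 1 + 1 + 0 + 0 + 0 = 2 ≡ 0 (mod 2).
  s_2 = 1 + 1 + 0 + 1 + 1 + 0 + 0 + 0 = 4 ≡ 0 (mod 2).
  s_3 = 1 + 0 + 0 + 1 + 0 + 1 + 0 + 0 = 3 ≡ 1 (mod 2).
  s_4 = 0 + 0 + 1 + 1 + 0 + 1 + 0 + 0 = 3 ≡ 1 (mod 2).
s = (0, 0, 1, 1)^T — this equals column 3 of H (binary 0011), so error is at position 3.
Correct: flip bit 3 of r = 010110100011000 to get c = 011110100011000.


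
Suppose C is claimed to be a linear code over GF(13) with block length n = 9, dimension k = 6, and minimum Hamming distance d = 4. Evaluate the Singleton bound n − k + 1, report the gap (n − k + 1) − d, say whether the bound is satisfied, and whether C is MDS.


Singleton RHS = n − k + 1 = 4, slack = 0, bound satisfied, MDS.

Singleton bound: d ≤ n − k + 1.
Here n = 9, k = 6, so n − k + 1 = 4.
Given d = 4, check d ≤ 4: YES.
Slack = (n − k + 1) − d = 0.
The code is MDS (slack = 0).
Description: the claimed parameters are [9, 6, 4]_13; such a code would be MDS (meets Singleton bound).


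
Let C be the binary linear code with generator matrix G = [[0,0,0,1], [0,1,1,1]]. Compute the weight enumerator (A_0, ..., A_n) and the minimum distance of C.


Weight distribution: A_0 = 1, A_1 = 1, A_2 = 1, A_3 = 1. Minimum distance d = 1.

Enumerate all 2^2 = 4 messages m ∈ F_2^2.
For each, compute codeword c = mG in F_2^4, then tally its weight.
  m = 00 → c = 0000, weight = 0.
  m = 10 → c = 0001, weight = 1.
  m = 01 → c = 0111, weight = 3.
  m = 11 → c = 0110, weight = 2.
Tally weights:
  weight 0: 1 codewords.
  weight 1: 1 codewords.
  weight 2: 1 codewords.
  weight 3: 1 codewords.
Minimum distance d = smallest w > 0 with A_w > 0 = 1.
Sanity: Σ A_w = 4 = 2^2 = 4 ✓.


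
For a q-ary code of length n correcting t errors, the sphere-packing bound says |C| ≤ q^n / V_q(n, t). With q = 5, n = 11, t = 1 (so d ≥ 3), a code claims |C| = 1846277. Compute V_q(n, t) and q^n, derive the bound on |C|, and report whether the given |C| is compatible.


V_q(n, t) = 45, q^n = 48828125, Hamming bound = 1085069, |C| = 1846277 > bound (violated).

Step 1: Compute V_q(n, t) = Σ_{j=0}^1 C(n, j) (q−1)^j.
  j = 0: C(11,0)·(4)^0 = 1·1 = 1.
  j = 1: C(11,1)·(4)^1 = 11·4 = 44.
  V_q(n, t) = 1 + 44 = 45.
Step 2: q^n = 5^11 = 48828125.
Step 3: Hamming bound ⌊q^n / V_q(n,t)⌋ = ⌊48828125/45⌋ = 1085069.
Step 4: Compare |C| = 1846277 to 1085069: violated.
The claimed |C| lies above the Hamming bound, so no 5-ary code of length 11 with d ≥ 3 can have 1846277 codewords.


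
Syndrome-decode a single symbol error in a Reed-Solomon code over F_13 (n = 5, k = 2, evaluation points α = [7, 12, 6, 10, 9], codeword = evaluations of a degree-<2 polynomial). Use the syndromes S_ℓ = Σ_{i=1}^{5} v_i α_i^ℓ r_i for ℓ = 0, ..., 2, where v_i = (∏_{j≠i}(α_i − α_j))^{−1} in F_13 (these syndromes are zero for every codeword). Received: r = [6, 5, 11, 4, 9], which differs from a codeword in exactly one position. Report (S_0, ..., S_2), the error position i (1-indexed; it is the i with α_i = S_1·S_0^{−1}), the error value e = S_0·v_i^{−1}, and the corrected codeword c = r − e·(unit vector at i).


S = (1, 12, 1), error at position 2, error magnitude e = 11, c = [6, 7, 11, 4, 9].

Step 1: column multipliers v_i = (∏_{j≠i}(α_i − α_j))^{−1} mod 13.
  i = 1 (α = 7): (7−12)(7−6)(7−10)(7−9) = (−5)·1·(−3)·(−2) = −30 ≡ 9, so v_1 = 9^{−1} = 3 (mod 13).
  i = 2 (α = 12): (12−7)(12−6)(12−10)(12−9) = 5·6·2·3 = 180 ≡ 11, so v_2 = 11^{−1} = 6 (mod 13).
  i = 3 (α = 6): (6−7)(6−12)(6−10)(6−9) = (−1)·(−6)·(−4)·(−3) = 72 ≡ 7, so v_3 = 7^{−1} = 2 (mod 13).
  i = 4 (α = 10): (10−7)(10−12)(10−6)(10−9) = 3·(−2)·4·1 = −24 ≡ 2, so v_4 = 2^{−1} = 7 (mod 13).
  i = 5 (α = 9): (9−7)(9−12)(9−6)(9−10) = 2·(−3)·3·(−1) = 18 ≡ 5, so v_5 = 5^{−1} = 8 (mod 13).
  v = [3, 6, 2, 7, 8].
Step 2: syndromes of r = [6, 5, 11, 4, 9] (all sums mod 13).
  S_0 = Σ v_i r_i = 3·6 + 6·5 + 2·11 + 7·4 + 8·9 = 170 ≡ 1.
  S_1 = Σ v_i α_i r_i = 3·7·6 + 6·12·5 + 2·6·11 + 7·10·4 + 8·9·9 = 1546 ≡ 12.
  α_i^2 mod 13 = [10, 1, 10, 9, 3].
  S_2 = Σ v_i α_i^2 r_i = 3·10·6 + 6·1·5 + 2·10·11 + 7·9·4 + 8·3·9 = 898 ≡ 1.
  S = (1, 12, 1) ≠ 0, so r is not a codeword (an error is present).
Step 3: locate the error. For a single error e at position i, S_ℓ = v_i·e·α_i^ℓ, so α_err = S_1/S_0.
  S_0^{−1} = 1^{−1} = 1 (mod 13), so α_err = 12·1 = 12 ≡ 12 = α_2. Error position i = 2.
  Consistency check: S_2/S_1 = 1·12 = 12 ≡ 12 = α_err ✓ (single-error assumption holds).
Step 4: error magnitude e = S_0/v_2 = S_0·∏_{j≠2}(α_2 − α_j) = 1·11 = 11 ≡ 11 (mod 13).
Step 5: correct position 2: c_2 = r_2 − e = 5 − 11 ≡ 7 (mod 13). Hence c = [6, 7, 11, 4, 9].
  Check: interpolating c through the α_i gives m(x) = 2 + 8·x (degree < 2) with m(α_i) = c_i for every i, so c is indeed a codeword.


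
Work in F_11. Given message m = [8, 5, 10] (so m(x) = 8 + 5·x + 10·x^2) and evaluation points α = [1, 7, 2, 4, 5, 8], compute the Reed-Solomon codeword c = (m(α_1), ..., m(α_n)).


c = [1, 5, 3, 1, 8, 6]

Message polynomial: m(x) = 8 + 5·x + 10·x^2 (mod 11).
For each evaluation point α_i, compute m(α_i) mod 11:
  α_1 = 1: Horner steps 10 → 4 → 1, so m(1) = 1.
  α_2 = 7: Horner steps 10 → 9 → 5, so m(7) = 5.
  α_3 = 2: Horner steps 10 → 3 → 3, so m(2) = 3.
  α_4 = 4: Horner steps 10 → 1 → 1, so m(4) = 1.
  α_5 = 5: Horner steps 10 → 0 → 8, so m(5) = 8.
  α_6 = 8: Horner steps 10 → 8 → 6, so m(8) = 6.
Codeword c = [1, 5, 3, 1, 8, 6] ∈ F_11^6.


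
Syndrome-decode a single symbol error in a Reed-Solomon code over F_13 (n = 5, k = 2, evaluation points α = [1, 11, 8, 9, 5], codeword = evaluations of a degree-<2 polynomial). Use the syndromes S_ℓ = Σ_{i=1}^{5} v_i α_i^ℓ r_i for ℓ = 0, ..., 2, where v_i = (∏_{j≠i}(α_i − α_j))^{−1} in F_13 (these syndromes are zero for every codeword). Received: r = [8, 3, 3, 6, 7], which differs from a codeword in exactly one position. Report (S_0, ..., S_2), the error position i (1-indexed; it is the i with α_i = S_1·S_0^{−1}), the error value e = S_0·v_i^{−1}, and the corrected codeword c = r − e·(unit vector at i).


S = (12, 2, 9), error at position 2, error magnitude e = 4, c = [8, 12, 3, 6, 7].

Step 1: column multipliers v_i = (∏_{j≠i}(α_i − α_j))^{−1} mod 13.
  i = 1 (α = 1): (1−11)(1−8)(1−9)(1−5) = (−10)·(−7)·(−8)·(−4) = 2240 ≡ 4, so v_1 = 4^{−1} = 10 (mod 13).
  i = 2 (α = 11): (11−1)(11−8)(11−9)(11−5) = 10·3·2·6 = 360 ≡ 9, so v_2 = 9^{−1} = 3 (mod 13).
  i = 3 (α = 8): (8−1)(8−11)(8−9)(8−5) = 7·(−3)·(−1)·3 = 63 ≡ 11, so v_3 = 11^{−1} = 6 (mod 13).
  i = 4 (α = 9): (9−1)(9−11)(9−8)(9−5) = 8·(−2)·1·4 = −64 ≡ 1, so v_4 = 1^{−1} = 1 (mod 13).
  i = 5 (α = 5): (5−1)(5−11)(5−8)(5−9) = 4·(−6)·(−3)·(−4) = −288 ≡ 11, so v_5 = 11^{−1} = 6 (mod 13).
  v = [10, 3, 6, 1, 6].
Step 2: syndromes of r = [8, 3, 3, 6, 7] (all sums mod 13).
  S_0 = Σ v_i r_i = 10·8 + 3·3 + 6·3 + 1·6 + 6·7 = 155 ≡ 12.
  S_1 = Σ v_i α_i r_i = 10·1·8 + 3·11·3 + 6·8·3 + 1·9·6 + 6·5·7 = 587 ≡ 2.
  α_i^2 mod 13 = [1, 4, 12, 3, 12].
  S_2 = Σ v_i α_i^2 r_i = 10·1·8 + 3·4·3 + 6·12·3 + 1·3·6 + 6·12·7 = 854 ≡ 9.
  S = (12, 2, 9) ≠ 0, so r is not a codeword (an error is present).
Step 3: locate the error. For a single error e at position i, S_ℓ = v_i·e·α_i^ℓ, so α_err = S_1/S_0.
  S_0^{−1} = 12^{−1} = 12 (mod 13), so α_err = 2·12 = 24 ≡ 11 = α_2. Error position i = 2.
  Consistency check: S_2/S_1 = 9·7 = 63 ≡ 11 = α_err ✓ (single-error assumption holds).
Step 4: error magnitude e = S_0/v_2 = S_0·∏_{j≠2}(α_2 − α_j) = 12·9 = 108 ≡ 4 (mod 13).
Step 5: correct position 2: c_2 = r_2 − e = 3 − 4 ≡ 12 (mod 13). Hence c = [8, 12, 3, 6, 7].
  Check: interpolating c through the α_i gives m(x) = 5 + 3·x (degree < 2) with m(α_i) = c_i for every i, so c is indeed a codeword.


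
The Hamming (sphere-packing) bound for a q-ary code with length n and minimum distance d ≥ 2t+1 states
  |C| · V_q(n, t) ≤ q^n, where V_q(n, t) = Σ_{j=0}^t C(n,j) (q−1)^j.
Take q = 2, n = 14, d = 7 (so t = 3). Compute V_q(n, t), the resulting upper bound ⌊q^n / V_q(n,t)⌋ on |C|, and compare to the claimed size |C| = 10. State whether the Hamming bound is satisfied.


V_q(n, t) = 470, q^n = 16384, Hamming bound = 34, |C| = 10 ≤ bound (satisfied).

Step 1: Compute V_q(n, t) = Σ_{j=0}^3 C(n, j) (q−1)^j.
  j = 0: C(14,0)·(1)^0 = 1·1 = 1.
  j = 1: C(14,1)·(1)^1 = 14·1 = 14.
  j = 2: C(14,2)·(1)^2 = 91·1 = 91.
  j = 3: C(14,3)·(1)^3 = 364·1 = 364.
  V_q(n, t) = 1 + 14 + 91 + 364 = 470.
Step 2: q^n = 2^14 = 16384.
Step 3: Hamming bound ⌊q^n / V_q(n,t)⌋ = ⌊16384/470⌋ = 34.
Step 4: Compare |C| = 10 to 34: satisfied.
The claimed |C| lies below the Hamming bound.


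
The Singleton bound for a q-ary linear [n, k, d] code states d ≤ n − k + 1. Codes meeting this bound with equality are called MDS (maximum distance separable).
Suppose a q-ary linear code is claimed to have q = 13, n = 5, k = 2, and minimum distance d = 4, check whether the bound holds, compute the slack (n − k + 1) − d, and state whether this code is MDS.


Singleton RHS = n − k + 1 = 4, slack = 0, bound satisfied, MDS.

Singleton bound: d ≤ n − k + 1.
Here n = 5, k = 2, so n − k + 1 = 4.
Given d = 4, check d ≤ 4: YES.
Slack = (n − k + 1) − d = 0.
The code is MDS (slack = 0).
Description: the claimed parameters are [5, 2, 4]_13; such a code would be MDS (meets Singleton bound).


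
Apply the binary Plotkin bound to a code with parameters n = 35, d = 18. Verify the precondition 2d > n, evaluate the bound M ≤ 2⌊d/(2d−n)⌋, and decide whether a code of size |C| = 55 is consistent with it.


Plotkin bound M ≤ 36; given |C| = 55 > bound (violated).

Check applicability: 2d = 36, n = 35.
2d − n = 1 > 0, so Plotkin applies.
Compute d/(2d−n) = 18/1 ≈ 18.0000.
⌊d/(2d−n)⌋ = 18.
Plotkin bound: M ≤ 2·18 = 36.
Given |C| = 55, check: VIOLATED.
This |C| is above the Plotkin bound, so no binary code with n = 35, d = 18 and 55 codewords exists.


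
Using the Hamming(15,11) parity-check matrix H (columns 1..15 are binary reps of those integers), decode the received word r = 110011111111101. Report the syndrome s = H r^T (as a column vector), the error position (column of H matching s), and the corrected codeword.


s = (1, 0, 0, 1)^T, error position = 9, corrected codeword c = 110011110111101

Compute s = H r^T mod 2 one row at a time:
  s_1 = 1 + 1 + 1 + 1 + 1 + 1 + 0 + 1 = 7 ≡ 1 (mod 2).
  s_2 = 0 + 1 + 1 + 1 + 1 + 1 + 0 + 1 = 6 ≡ 0 (mod 2).
  s_3 = 1 + 0 + 1 + 1 + 1 + 1 + 0 + 1 = 6 ≡ 0 (mod 2).
  s_4 = 1 + 0 + 1 + 1 + 1 + 1 + 1 + 1 = 7 ≡ 1 (mod 2).
s = (1, 0, 0, 1)^T — this equals column 9 of H (binary 1001), so error is at position 9.
Correct: flip bit 9 of r = 110011111111101 to get c = 110011110111101.


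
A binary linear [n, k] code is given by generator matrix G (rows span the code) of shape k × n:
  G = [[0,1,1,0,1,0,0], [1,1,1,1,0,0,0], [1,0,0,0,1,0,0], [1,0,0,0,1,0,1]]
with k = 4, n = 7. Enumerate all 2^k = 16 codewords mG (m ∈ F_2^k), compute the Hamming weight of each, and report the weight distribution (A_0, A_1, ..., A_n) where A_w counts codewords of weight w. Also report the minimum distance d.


Weight distribution: A_0 = 1, A_1 = 2, A_2 = 2, A_3 = 4, A_4 = 5, A_5 = 2. Minimum distance d = 1.

Enumerate all 2^4 = 16 messages m ∈ F_2^4.
For each, compute codeword c = mG in F_2^7, then tally its weight.
  m = 0000 → c = 0000000, weight = 0.
  m = 1000 → c = 0110100, weight = 3.
  m = 0100 → c = 1111000, weight = 4.
  m = 1100 → c = 1001100, weight = 3.
  m = 0010 → c = 1000100, weight = 2.
  m = 1010 → c = 1110000, weight = 3.
  m = 0110 → c = 0111100, weight = 4.
  m = 1110 → c = 0001000, weight = 1.
  m = 0001 → c = 1000101, weight = 3.
  m = 1001 → c = 1110001, weight = 4.
  m = 0101 → c = 0111101, weight = 5.
  m = 1101 → c = 0001001, weight = 2.
  m = 0011 → c = 0000001, weight = 1.
  m = 1011 → c = 0110101, weight = 4.
  m = 0111 → c = 1111001, weight = 5.
  m = 1111 → c = 1001101, weight = 4.
Tally weights:
  weight 0: 1 codewords.
  weight 1: 2 codewords.
  weight 2: 2 codewords.
  weight 3: 4 codewords.
  weight 4: 5 codewords.
  weight 5: 2 codewords.
Minimum distance d = smallest w > 0 with A_w > 0 = 1.
Sanity: Σ A_w = 16 = 2^4 = 16 ✓.


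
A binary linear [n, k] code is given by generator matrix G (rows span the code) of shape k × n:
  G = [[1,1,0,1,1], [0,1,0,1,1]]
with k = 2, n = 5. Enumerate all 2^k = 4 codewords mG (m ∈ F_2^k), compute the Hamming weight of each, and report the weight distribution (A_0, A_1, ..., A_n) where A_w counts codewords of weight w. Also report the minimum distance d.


Weight distribution: A_0 = 1, A_1 = 1, A_3 = 1, A_4 = 1. Minimum distance d = 1.

Enumerate all 2^2 = 4 messages m ∈ F_2^2.
For each, compute codeword c = mG in F_2^5, then tally its weight.
  m = 00 → c = 00000, weight = 0.
  m = 10 → c = 11011, weight = 4.
  m = 01 → c = 01011, weight = 3.
  m = 11 → c = 10000, weight = 1.
Tally weights:
  weight 0: 1 codewords.
  weight 1: 1 codewords.
  weight 3: 1 codewords.
  weight 4: 1 codewords.
Minimum distance d = smallest w > 0 with A_w > 0 = 1.
Sanity: Σ A_w = 4 = 2^2 = 4 ✓.


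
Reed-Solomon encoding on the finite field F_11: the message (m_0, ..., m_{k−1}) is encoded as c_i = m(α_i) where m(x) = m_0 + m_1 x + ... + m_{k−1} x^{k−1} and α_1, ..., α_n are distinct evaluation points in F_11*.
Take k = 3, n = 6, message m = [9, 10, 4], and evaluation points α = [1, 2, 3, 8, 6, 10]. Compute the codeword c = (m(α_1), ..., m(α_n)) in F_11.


c = [1, 1, 9, 4, 4, 3]

Message polynomial: m(x) = 9 + 10·x + 4·x^2 (mod 11).
For each evaluation point α_i, compute m(α_i) mod 11:
  α_1 = 1: Horner steps 4 → 3 → 1, so m(1) = 1.
  α_2 = 2: Horner steps 4 → 7 → 1, so m(2) = 1.
  α_3 = 3: Horner steps 4 → 0 → 9, so m(3) = 9.
  α_4 = 8: Horner steps 4 → 9 → 4, so m(8) = 4.
  α_5 = 6: Horner steps 4 → 1 → 4, so m(6) = 4.
  α_6 = 10: Horner steps 4 → 6 → 3, so m(10) = 3.
Codeword c = [1, 1, 9, 4, 4, 3] ∈ F_11^6.


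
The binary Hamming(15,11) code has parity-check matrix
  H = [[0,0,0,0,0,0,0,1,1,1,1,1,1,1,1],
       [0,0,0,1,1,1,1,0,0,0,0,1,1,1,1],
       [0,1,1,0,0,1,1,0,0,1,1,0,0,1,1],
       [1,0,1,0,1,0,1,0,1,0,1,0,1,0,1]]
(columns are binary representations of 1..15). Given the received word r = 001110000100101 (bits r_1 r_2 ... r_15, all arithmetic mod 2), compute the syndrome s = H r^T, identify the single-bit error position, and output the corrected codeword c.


s = (1, 0, 1, 0)^T, error position = 10, corrected codeword c = 001110000000101

Compute s = H r^T mod 2 one row at a time:
  s_1 = 0 + 0 + 1 + 0 + 0 + 1 + 0 + 1 = 3 ≡ 1 (mod 2).
  s_2 = 1 + 1 + 0 + 0 + 0 + 1 + 0 + 1 = 4 ≡ 0 (mod 2).
  s_3 = 0 + 1 + 0 + 0 + 1 + 0 + 0 + 1 = 3 ≡ 1 (mod 2).
  s_4 = 0 + 1 + 1 + 0 + 0 + 0 + 1 + 1 = 4 ≡ 0 (mod 2).
s = (1, 0, 1, 0)^T — this equals column 10 of H (binary 1010), so error is at position 10.
Correct: flip bit 10 of r = 001110000100101 to get c = 001110000000101.


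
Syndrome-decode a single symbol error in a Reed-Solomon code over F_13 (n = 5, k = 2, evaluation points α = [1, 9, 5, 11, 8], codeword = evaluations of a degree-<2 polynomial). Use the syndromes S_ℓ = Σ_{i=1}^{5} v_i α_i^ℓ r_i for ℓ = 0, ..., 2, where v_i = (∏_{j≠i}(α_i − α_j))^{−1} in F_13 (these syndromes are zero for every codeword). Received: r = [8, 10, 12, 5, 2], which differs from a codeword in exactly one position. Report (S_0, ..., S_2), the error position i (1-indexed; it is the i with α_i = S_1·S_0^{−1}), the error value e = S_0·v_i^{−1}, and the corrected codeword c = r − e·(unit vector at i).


S = (7, 11, 8), error at position 2, error magnitude e = 7, c = [8, 3, 12, 5, 2].

Step 1: column multipliers v_i = (∏_{j≠i}(α_i − α_j))^{−1} mod 13.
  i = 1 (α = 1): (1−9)(1−5)(1−11)(1−8) = (−8)·(−4)·(−10)·(−7) = 2240 ≡ 4, so v_1 = 4^{−1} = 10 (mod 13).
  i = 2 (α = 9): (9−1)(9−5)(9−11)(9−8) = 8·4·(−2)·1 = −64 ≡ 1, so v_2 = 1^{−1} = 1 (mod 13).
  i = 3 (α = 5): (5−1)(5−9)(5−11)(5−8) = 4·(−4)·(−6)·(−3) = −288 ≡ 11, so v_3 = 11^{−1} = 6 (mod 13).
  i = 4 (α = 11): (11−1)(11−9)(11−5)(11−8) = 10·2·6·3 = 360 ≡ 9, so v_4 = 9^{−1} = 3 (mod 13).
  i = 5 (α = 8): (8−1)(8−9)(8−5)(8−11) = 7·(−1)·3·(−3) = 63 ≡ 11, so v_5 = 11^{−1} = 6 (mod 13).
  v = [10, 1, 6, 3, 6].
Step 2: syndromes of r = [8, 10, 12, 5, 2] (all sums mod 13).
  S_0 = Σ v_i r_i = 10·8 + 1·10 + 6·12 + 3·5 + 6·2 = 189 ≡ 7.
  S_1 = Σ v_i α_i r_i = 10·1·8 + 1·9·10 + 6·5·12 + 3·11·5 + 6·8·2 = 791 ≡ 11.
  α_i^2 mod 13 = [1, 3, 12, 4, 12].
  S_2 = Σ v_i α_i^2 r_i = 10·1·8 + 1·3·10 + 6·12·12 + 3·4·5 + 6·12·2 = 1178 ≡ 8.
  S = (7, 11, 8) ≠ 0, so r is not a codeword (an error is present).
Step 3: locate the error. For a single error e at position i, S_ℓ = v_i·e·α_i^ℓ, so α_err = S_1/S_0.
  S_0^{−1} = 7^{−1} = 2 (mod 13), so α_err = 11·2 = 22 ≡ 9 = α_2. Error position i = 2.
  Consistency check: S_2/S_1 = 8·6 = 48 ≡ 9 = α_err ✓ (single-error assumption holds).
Step 4: error magnitude e = S_0/v_2 = S_0·∏_{j≠2}(α_2 − α_j) = 7·1 = 7 ≡ 7 (mod 13).
Step 5: correct position 2: c_2 = r_2 − e = 10 − 7 ≡ 3 (mod 13). Hence c = [8, 3, 12, 5, 2].
  Check: interpolating c through the α_i gives m(x) = 7 + 1·x (degree < 2) with m(α_i) = c_i for every i, so c is indeed a codeword.


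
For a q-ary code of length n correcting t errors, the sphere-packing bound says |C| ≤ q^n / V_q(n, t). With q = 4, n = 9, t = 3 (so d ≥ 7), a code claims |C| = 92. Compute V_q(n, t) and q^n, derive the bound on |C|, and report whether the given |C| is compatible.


V_q(n, t) = 2620, q^n = 262144, Hamming bound = 100, |C| = 92 ≤ bound (satisfied).

Step 1: Compute V_q(n, t) = Σ_{j=0}^3 C(n, j) (q−1)^j.
  j = 0: C(9,0)·(3)^0 = 1·1 = 1.
  j = 1: C(9,1)·(3)^1 = 9·3 = 27.
  j = 2: C(9,2)·(3)^2 = 36·9 = 324.
  j = 3: C(9,3)·(3)^3 = 84·27 = 2268.
  V_q(n, t) = 1 + 27 + 324 + 2268 = 2620.
Step 2: q^n = 4^9 = 262144.
Step 3: Hamming bound ⌊q^n / V_q(n,t)⌋ = ⌊262144/2620⌋ = 100.
Step 4: Compare |C| = 92 to 100: satisfied.
The claimed |C| lies below the Hamming bound.


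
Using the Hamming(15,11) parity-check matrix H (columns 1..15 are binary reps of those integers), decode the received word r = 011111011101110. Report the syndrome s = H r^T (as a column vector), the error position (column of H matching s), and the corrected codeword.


s = (0, 0, 1, 0)^T, error position = 2, corrected codeword c = 001111011101110

Compute s = H r^T mod 2 one row at a time:
  s_1 = 1 + 1 + 1 + 0 + 1 + 1 + 1 + 0 = 6 ≡ 0 (mod 2).
  s_2 = 1 + 1 + 1 + 0 + 1 + 1 + 1 + 0 = 6 ≡ 0 (mod 2).
  s_3 = 1 + 1 + 1 + 0 + 1 + 0 + 1 + 0 = 5 ≡ 1 (mod 2).
  s_4 = 0 + 1 + 1 + 0 + 1 + 0 + 1 + 0 = 4 ≡ 0 (mod 2).
s = (0, 0, 1, 0)^T — this equals column 2 of H (binary 0010), so error is at position 2.
Correct: flip bit 2 of r = 011111011101110 to get c = 001111011101110.


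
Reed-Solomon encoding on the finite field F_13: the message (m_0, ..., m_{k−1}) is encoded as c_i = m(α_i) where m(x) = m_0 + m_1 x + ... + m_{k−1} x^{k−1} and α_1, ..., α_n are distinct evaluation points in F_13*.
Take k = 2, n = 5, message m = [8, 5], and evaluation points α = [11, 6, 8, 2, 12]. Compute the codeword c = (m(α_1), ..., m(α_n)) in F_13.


c = [11, 12, 9, 5, 3]

Message polynomial: m(x) = 8 + 5·x (mod 13).
For each evaluation point α_i, compute m(α_i) mod 13:
  α_1 = 11: Horner steps 5 → 11, so m(11) = 11.
  α_2 = 6: Horner steps 5 → 12, so m(6) = 12.
  α_3 = 8: Horner steps 5 → 9, so m(8) = 9.
  α_4 = 2: Horner steps 5 → 5, so m(2) = 5.
  α_5 = 12: Horner steps 5 → 3, so m(12) = 3.
Codeword c = [11, 12, 9, 5, 3] ∈ F_13^5.


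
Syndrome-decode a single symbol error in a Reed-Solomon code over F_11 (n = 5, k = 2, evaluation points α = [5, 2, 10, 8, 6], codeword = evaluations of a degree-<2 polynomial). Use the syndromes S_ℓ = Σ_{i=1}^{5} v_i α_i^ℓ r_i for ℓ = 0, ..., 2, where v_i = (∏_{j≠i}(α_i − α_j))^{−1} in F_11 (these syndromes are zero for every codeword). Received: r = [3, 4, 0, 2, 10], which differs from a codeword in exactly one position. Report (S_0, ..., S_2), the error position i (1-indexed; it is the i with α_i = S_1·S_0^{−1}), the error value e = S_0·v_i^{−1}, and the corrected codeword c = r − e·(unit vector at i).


S = (6, 5, 6), error at position 3, error magnitude e = 6, c = [3, 4, 5, 2, 10].

Step 1: column multipliers v_i = (∏_{j≠i}(α_i − α_j))^{−1} mod 11.
  i = 1 (α = 5): (5−2)(5−10)(5−8)(5−6) = 3·(−5)·(−3)·(−1) = −45 ≡ 10, so v_1 = 10^{−1} = 10 (mod 11).
  i = 2 (α = 2): (2−5)(2−10)(2−8)(2−6) = (−3)·(−8)·(−6)·(−4) = 576 ≡ 4, so v_2 = 4^{−1} = 3 (mod 11).
  i = 3 (α = 10): (10−5)(10−2)(10−8)(10−6) = 5·8·2·4 = 320 ≡ 1, so v_3 = 1^{−1} = 1 (mod 11).
  i = 4 (α = 8): (8−5)(8−2)(8−10)(8−6) = 3·6·(−2)·2 = −72 ≡ 5, so v_4 = 5^{−1} = 9 (mod 11).
  i = 5 (α = 6): (6−5)(6−2)(6−10)(6−8) = 1·4·(−4)·(−2) = 32 ≡ 10, so v_5 = 10^{−1} = 10 (mod 11).
  v = [10, 3, 1, 9, 10].
Step 2: syndromes of r = [3, 4, 0, 2, 10] (all sums mod 11).
  S_0 = Σ v_i r_i = 10·3 + 3·4 + 1·0 + 9·2 + 10·10 = 160 ≡ 6.
  S_1 = Σ v_i α_i r_i = 10·5·3 + 3·2·4 + 1·10·0 + 9·8·2 + 10·6·10 = 918 ≡ 5.
  α_i^2 mod 11 = [3, 4, 1, 9, 3].
  S_2 = Σ v_i α_i^2 r_i = 10·3·3 + 3·4·4 + 1·1·0 + 9·9·2 + 10·3·10 = 600 ≡ 6.
  S = (6, 5, 6) ≠ 0, so r is not a codeword (an error is present).
Step 3: locate the error. For a single error e at position i, S_ℓ = v_i·e·α_i^ℓ, so α_err = S_1/S_0.
  S_0^{−1} = 6^{−1} = 2 (mod 11), so α_err = 5·2 = 10 ≡ 10 = α_3. Error position i = 3.
  Consistency check: S_2/S_1 = 6·9 = 54 ≡ 10 = α_err ✓ (single-error assumption holds).
Step 4: error magnitude e = S_0/v_3 = S_0·∏_{j≠3}(α_3 − α_j) = 6·1 = 6 ≡ 6 (mod 11).
Step 5: correct position 3: c_3 = r_3 − e = 0 − 6 ≡ 5 (mod 11). Hence c = [3, 4, 5, 2, 10].
  Check: interpolating c through the α_i gives m(x) = 1 + 7·x (degree < 2) with m(α_i) = c_i for every i, so c is indeed a codeword.


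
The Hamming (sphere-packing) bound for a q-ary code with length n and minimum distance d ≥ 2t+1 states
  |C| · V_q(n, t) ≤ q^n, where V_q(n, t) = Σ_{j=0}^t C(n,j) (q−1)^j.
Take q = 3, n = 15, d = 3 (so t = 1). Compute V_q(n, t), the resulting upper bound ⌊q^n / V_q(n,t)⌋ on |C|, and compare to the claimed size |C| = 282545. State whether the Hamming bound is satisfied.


V_q(n, t) = 31, q^n = 14348907, Hamming bound = 462867, |C| = 282545 ≤ bound (satisfied).

Step 1: Compute V_q(n, t) = Σ_{j=0}^1 C(n, j) (q−1)^j.
  j = 0: C(15,0)·(2)^0 = 1·1 = 1.
  j = 1: C(15,1)·(2)^1 = 15·2 = 30.
  V_q(n, t) = 1 + 30 = 31.
Step 2: q^n = 3^15 = 14348907.
Step 3: Hamming bound ⌊q^n / V_q(n,t)⌋ = ⌊14348907/31⌋ = 462867.
Step 4: Compare |C| = 282545 to 462867: satisfied.
The claimed |C| lies below the Hamming bound.


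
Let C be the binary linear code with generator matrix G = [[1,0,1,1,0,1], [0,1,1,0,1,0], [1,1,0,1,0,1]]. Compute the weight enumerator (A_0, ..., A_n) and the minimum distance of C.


Weight distribution: A_0 = 1, A_1 = 1, A_2 = 1, A_3 = 1, A_4 = 2, A_5 = 2. Minimum distance d = 1.

Enumerate all 2^3 = 8 messages m ∈ F_2^3.
For each, compute codeword c = mG in F_2^6, then tally its weight.
  m = 000 → c = 000000, weight = 0.
  m = 100 → c = 101101, weight = 4.
  m = 010 → c = 011010, weight = 3.
  m = 110 → c = 110111, weight = 5.
  m = 001 → c = 110101, weight = 4.
  m = 101 → c = 011000, weight = 2.
  m = 011 → c = 101111, weight = 5.
  m = 111 → c = 000010, weight = 1.
Tally weights:
  weight 0: 1 codewords.
  weight 1: 1 codewords.
  weight 2: 1 codewords.
  weight 3: 1 codewords.
  weight 4: 2 codewords.
  weight 5: 2 codewords.
Minimum distance d = smallest w > 0 with A_w > 0 = 1.
Sanity: Σ A_w = 8 = 2^3 = 8 ✓.


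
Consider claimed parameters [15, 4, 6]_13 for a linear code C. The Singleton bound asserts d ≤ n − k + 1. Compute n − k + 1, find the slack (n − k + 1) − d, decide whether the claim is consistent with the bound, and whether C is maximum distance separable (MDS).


Singleton RHS = n − k + 1 = 12, slack = 6, bound satisfied, not MDS.

Singleton bound: d ≤ n − k + 1.
Here n = 15, k = 4, so n − k + 1 = 12.
Given d = 6, check d ≤ 12: YES.
Slack = (n − k + 1) − d = 6.
The code is NOT MDS (slack = 6 > 0).
Description: the claimed parameters are [15, 4, 6]_13; such a code would be non-MDS.


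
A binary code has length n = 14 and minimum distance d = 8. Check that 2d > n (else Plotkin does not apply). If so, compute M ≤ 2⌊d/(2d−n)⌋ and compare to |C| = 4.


Plotkin bound M ≤ 8; given |C| = 4 ≤ bound (satisfied).

Check applicability: 2d = 16, n = 14.
2d − n = 2 > 0, so Plotkin applies.
Compute d/(2d−n) = 8/2 ≈ 4.0000.
⌊d/(2d−n)⌋ = 4.
Plotkin bound: M ≤ 2·4 = 8.
Given |C| = 4, check: satisfied.
This |C| is below the Plotkin bound.


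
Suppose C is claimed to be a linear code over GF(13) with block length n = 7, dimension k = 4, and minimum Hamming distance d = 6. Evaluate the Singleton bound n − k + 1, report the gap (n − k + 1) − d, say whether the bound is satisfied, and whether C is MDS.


Singleton RHS = n − k + 1 = 4, slack = -2, bound violated (no such code; not MDS).

Singleton bound: d ≤ n − k + 1.
Here n = 7, k = 4, so n − k + 1 = 4.
Given d = 6, check d ≤ 4: NO.
Slack = (n − k + 1) − d = -2.
The slack is negative: d = 6 exceeds n − k + 1 = 4 by 2, so the Singleton bound is violated and no linear [7, 4, 6]_13 code can exist. In particular it is not MDS (MDS requires d = n − k + 1 exactly).
Description: the claimed parameters are [7, 4, 6]_13; such a code would be impossible (violates the Singleton bound).


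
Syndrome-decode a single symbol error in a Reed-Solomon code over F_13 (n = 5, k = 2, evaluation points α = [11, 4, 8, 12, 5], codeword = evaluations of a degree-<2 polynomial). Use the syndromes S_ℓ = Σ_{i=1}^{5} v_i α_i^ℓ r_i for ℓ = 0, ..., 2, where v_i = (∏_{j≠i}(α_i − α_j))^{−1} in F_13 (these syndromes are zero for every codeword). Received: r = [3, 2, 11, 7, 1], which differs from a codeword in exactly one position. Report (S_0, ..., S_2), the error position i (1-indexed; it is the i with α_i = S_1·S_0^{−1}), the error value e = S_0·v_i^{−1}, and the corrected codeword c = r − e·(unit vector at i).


S = (2, 9, 8), error at position 1, error magnitude e = 8, c = [8, 2, 11, 7, 1].

Step 1: column multipliers v_i = (∏_{j≠i}(α_i − α_j))^{−1} mod 13.
  i = 1 (α = 11): (11−4)(11−8)(11−12)(11−5) = 7·3·(−1)·6 = −126 ≡ 4, so v_1 = 4^{−1} = 10 (mod 13).
  i = 2 (α = 4): (4−11)(4−8)(4−12)(4−5) = (−7)·(−4)·(−8)·(−1) = 224 ≡ 3, so v_2 = 3^{−1} = 9 (mod 13).
  i = 3 (α = 8): (8−11)(8−4)(8−12)(8−5) = (−3)·4·(−4)·3 = 144 ≡ 1, so v_3 = 1^{−1} = 1 (mod 13).
  i = 4 (α = 12): (12−11)(12−4)(12−8)(12−5) = 1·8·4·7 = 224 ≡ 3, so v_4 = 3^{−1} = 9 (mod 13).
  i = 5 (α = 5): (5−11)(5−4)(5−8)(5−12) = (−6)·1·(−3)·(−7) = −126 ≡ 4, so v_5 = 4^{−1} = 10 (mod 13).
  v = [10, 9, 1, 9, 10].
Step 2: syndromes of r = [3, 2, 11, 7, 1] (all sums mod 13).
  S_0 = Σ v_i r_i = 10·3 + 9·2 + 1·11 + 9·7 + 10·1 = 132 ≡ 2.
  S_1 = Σ v_i α_i r_i = 10·11·3 + 9·4·2 + 1·8·11 + 9·12·7 + 10·5·1 = 1296 ≡ 9.
  α_i^2 mod 13 = [4, 3, 12, 1, 12].
  S_2 = Σ v_i α_i^2 r_i = 10·4·3 + 9·3·2 + 1·12·11 + 9·1·7 + 10·12·1 = 489 ≡ 8.
  S = (2, 9, 8) ≠ 0, so r is not a codeword (an error is present).
Step 3: locate the error. For a single error e at position i, S_ℓ = v_i·e·α_i^ℓ, so α_err = S_1/S_0.
  S_0^{−1} = 2^{−1} = 7 (mod 13), so α_err = 9·7 = 63 ≡ 11 = α_1. Error position i = 1.
  Consistency check: S_2/S_1 = 8·3 = 24 ≡ 11 = α_err ✓ (single-error assumption holds).
Step 4: error magnitude e = S_0/v_1 = S_0·∏_{j≠1}(α_1 − α_j) = 2·4 = 8 ≡ 8 (mod 13).
Step 5: correct position 1: c_1 = r_1 − e = 3 − 8 ≡ 8 (mod 13). Hence c = [8, 2, 11, 7, 1].
  Check: interpolating c through the α_i gives m(x) = 6 + 12·x (degree < 2) with m(α_i) = c_i for every i, so c is indeed a codeword.


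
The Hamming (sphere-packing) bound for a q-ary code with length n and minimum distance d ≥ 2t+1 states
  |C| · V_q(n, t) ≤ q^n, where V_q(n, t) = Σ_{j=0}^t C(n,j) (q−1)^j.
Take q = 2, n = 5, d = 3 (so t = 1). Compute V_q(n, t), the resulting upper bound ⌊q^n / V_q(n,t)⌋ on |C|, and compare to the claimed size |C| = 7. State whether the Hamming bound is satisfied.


V_q(n, t) = 6, q^n = 32, Hamming bound = 5, |C| = 7 > bound (violated).

Step 1: Compute V_q(n, t) = Σ_{j=0}^1 C(n, j) (q−1)^j.
  j = 0: C(5,0)·(1)^0 = 1·1 = 1.
  j = 1: C(5,1)·(1)^1 = 5·1 = 5.
  V_q(n, t) = 1 + 5 = 6.
Step 2: q^n = 2^5 = 32.
Step 3: Hamming bound ⌊q^n / V_q(n,t)⌋ = ⌊32/6⌋ = 5.
Step 4: Compare |C| = 7 to 5: violated.
The claimed |C| lies above the Hamming bound, so no 2-ary code of length 5 with d ≥ 3 can have 7 codewords.


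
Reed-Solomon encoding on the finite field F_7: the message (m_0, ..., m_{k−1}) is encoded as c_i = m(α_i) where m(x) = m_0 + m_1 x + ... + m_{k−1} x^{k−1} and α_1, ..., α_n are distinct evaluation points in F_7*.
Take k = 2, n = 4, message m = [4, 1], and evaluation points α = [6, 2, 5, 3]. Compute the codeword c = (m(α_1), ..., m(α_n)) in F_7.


c = [3, 6, 2, 0]

Message polynomial: m(x) = 4 + 1·x (mod 7).
For each evaluation point α_i, compute m(α_i) mod 7:
  α_1 = 6: Horner steps 1 → 3, so m(6) = 3.
  α_2 = 2: Horner steps 1 → 6, so m(2) = 6.
  α_3 = 5: Horner steps 1 → 2, so m(5) = 2.
  α_4 = 3: Horner steps 1 → 0, so m(3) = 0.
Codeword c = [3, 6, 2, 0] ∈ F_7^4.


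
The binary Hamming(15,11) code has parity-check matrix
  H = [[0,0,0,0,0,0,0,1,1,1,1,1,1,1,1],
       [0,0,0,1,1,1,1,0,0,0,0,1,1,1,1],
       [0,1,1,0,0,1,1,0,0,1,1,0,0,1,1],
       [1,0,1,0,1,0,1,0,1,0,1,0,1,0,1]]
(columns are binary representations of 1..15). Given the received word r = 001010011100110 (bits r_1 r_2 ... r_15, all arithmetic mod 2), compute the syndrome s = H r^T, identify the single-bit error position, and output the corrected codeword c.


s = (1, 1, 1, 0)^T, error position = 14, corrected codeword c = 001010011100100

Compute s = H r^T mod 2 one row at a time:
  s_1 = 1 + 1 + 1 + 0 + 0 + 1 + 1 + 0 = 5 ≡ 1 (mod 2).
  s_2 = 0 + 1 + 0 + 0 + 0 + 1 + 1 + 0 = 3 ≡ 1 (mod 2).
  s_3 = 0 + 1 + 0 + 0 + 1 + 0 + 1 + 0 = 3 ≡ 1 (mod 2).
  s_4 = 0 + 1 + 1 + 0 + 1 + 0 + 1 + 0 = 4 ≡ 0 (mod 2).
s = (1, 1, 1, 0)^T — this equals column 14 of H (binary 1110), so error is at position 14.
Correct: flip bit 14 of r = 001010011100110 to get c = 001010011100100.


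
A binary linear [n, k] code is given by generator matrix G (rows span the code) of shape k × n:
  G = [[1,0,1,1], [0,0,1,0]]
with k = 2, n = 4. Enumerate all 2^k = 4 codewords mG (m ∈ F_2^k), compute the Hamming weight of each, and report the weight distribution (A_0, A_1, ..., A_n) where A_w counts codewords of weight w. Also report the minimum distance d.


Weight distribution: A_0 = 1, A_1 = 1, A_2 = 1, A_3 = 1. Minimum distance d = 1.

Enumerate all 2^2 = 4 messages m ∈ F_2^2.
For each, compute codeword c = mG in F_2^4, then tally its weight.
  m = 00 → c = 0000, weight = 0.
  m = 10 → c = 1011, weight = 3.
  m = 01 → c = 0010, weight = 1.
  m = 11 → c = 1001, weight = 2.
Tally weights:
  weight 0: 1 codewords.
  weight 1: 1 codewords.
  weight 2: 1 codewords.
  weight 3: 1 codewords.
Minimum distance d = smallest w > 0 with A_w > 0 = 1.
Sanity: Σ A_w = 4 = 2^2 = 4 ✓.
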